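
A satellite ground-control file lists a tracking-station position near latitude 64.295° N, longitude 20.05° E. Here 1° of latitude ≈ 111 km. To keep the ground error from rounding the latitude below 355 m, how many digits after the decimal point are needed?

One degree of latitude covers 111000 m.
N decimal places → at most half a unit in the last place, 0.5 × 10⁻ᴺ° = 111000/2 × 10⁻ᴺ m.
Setting 55500 × 10⁻ᴺ ≤ 355 gives 10ᴺ ≥ 156.3, i.e. N ≥ 2.19.
So 3 decimal places suffice (55.5 m); 2 would allow up to 555 m.

3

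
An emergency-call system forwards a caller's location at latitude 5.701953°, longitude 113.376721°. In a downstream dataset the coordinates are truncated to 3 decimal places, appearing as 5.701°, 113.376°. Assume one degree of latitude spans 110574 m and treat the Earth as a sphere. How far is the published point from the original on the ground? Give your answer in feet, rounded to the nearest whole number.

433 feet

The latitude changed by +0.000953° and the longitude by +0.000721°.
North–south shift: 0.000953 × 110574 = 105.377 m.
E–W at 5.701°: 0.000721° × 110574 × cos 5.701° = 0.000721 × 110574 × 0.9951 ≈ 79.3295 m.
Distance: √(105.377² + 79.3295²) ≈ 131.9 m.
In feet: 131.9 m ÷ 0.3048 ≈ 432.74 ft.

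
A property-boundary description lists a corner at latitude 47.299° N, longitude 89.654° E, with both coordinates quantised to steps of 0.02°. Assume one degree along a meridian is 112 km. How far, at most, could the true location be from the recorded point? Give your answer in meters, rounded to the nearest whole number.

With a 0.02° grid the true value lies within half a step, ±0.02°/2 = ±0.01°, of the stored one.
Latitude error → 0.01 × 112000 = 1120 m along the meridian.
East–west component at 47.299°: 0.01° × 112000 × cos 47.299° ≈ 0.01 × 75955.3 ≈ 759.553 m.
Worst case both components are at the extreme and orthogonal: √(1120² + 759.553²) ≈ 1353.26 m.

1353 meters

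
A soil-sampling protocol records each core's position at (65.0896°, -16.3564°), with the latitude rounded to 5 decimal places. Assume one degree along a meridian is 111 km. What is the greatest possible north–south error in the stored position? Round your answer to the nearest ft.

Rounding to 5 decimal places leaves the latitude within ±5e-06° of the true value.
North–south distance: 5e-06° × 111000 m/° = 0.555 m.
In feet: 0.555 m ÷ 0.3048 ≈ 1.8209 ft.

2 ft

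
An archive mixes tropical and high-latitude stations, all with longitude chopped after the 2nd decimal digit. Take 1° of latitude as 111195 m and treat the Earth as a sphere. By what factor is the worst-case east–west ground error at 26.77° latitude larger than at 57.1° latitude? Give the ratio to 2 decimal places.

1.64

Truncating at 2 decimal places can drop up to a full unit in the last place, so the longitude may be off by as much as 0.01°.
Error at 26.77° = 0.01° × 111195 × cos 26.77° ≈ 1112 × 0.8928 = 992.77 m.
Error at 57.1° = 0.01° × 111195 × cos 57.1° ≈ 1112 × 0.5432 = 603.98 m.
Ratio: 992.77 / 603.98 = cos 26.77° / cos 57.1° ≈ 1.6437.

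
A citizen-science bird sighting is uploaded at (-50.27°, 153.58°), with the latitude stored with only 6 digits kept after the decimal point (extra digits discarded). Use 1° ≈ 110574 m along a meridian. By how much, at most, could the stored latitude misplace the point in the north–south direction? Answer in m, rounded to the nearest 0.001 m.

0.111 m

Truncating at 6 decimal places can drop up to a full unit in the last place, so the latitude may be off by as much as 1e-06°.
North–south distance: 1e-06° × 110574 m/° = 0.110574 m.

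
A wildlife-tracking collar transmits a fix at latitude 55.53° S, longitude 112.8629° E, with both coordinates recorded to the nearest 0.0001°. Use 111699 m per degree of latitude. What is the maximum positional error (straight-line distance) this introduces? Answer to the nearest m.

Rounding to 4 decimal places leaves each coordinate within ±5e-05° of the true value.
N–S: 5e-05° × 111699 m/° = 5.58495 m.
E–W at 55.53°: 5e-05° × 111699 × cos 55.53° = 5e-05 × 111699 × 0.5660 ≈ 3.16094 m.
The two errors are perpendicular, so the maximum displacement is √(5.58495² + 3.16094²) ≈ 6.41741 m.

6 m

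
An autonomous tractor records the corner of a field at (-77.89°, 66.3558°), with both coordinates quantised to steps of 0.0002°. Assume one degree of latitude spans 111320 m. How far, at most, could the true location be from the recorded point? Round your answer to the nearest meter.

11 meters

With a 0.0002° grid the true value lies within half a step, ±0.0002°/2 = ±0.0001°, of the stored one.
Latitude error → 0.0001 × 111320 = 11.132 m along the meridian.
E–W at 77.89°: 0.0001° × 111320 × cos 77.89° = 0.0001 × 111320 × 0.2098 ≈ 2.33537 m.
Worst case both components are at the extreme and orthogonal: √(11.132² + 2.33537²) ≈ 11.3743 m.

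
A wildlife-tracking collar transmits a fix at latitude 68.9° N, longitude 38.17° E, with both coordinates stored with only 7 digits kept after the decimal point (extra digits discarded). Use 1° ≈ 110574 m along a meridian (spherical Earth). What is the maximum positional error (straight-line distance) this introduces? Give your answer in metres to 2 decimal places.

0.01 metres

Truncating at 7 decimal places can drop up to a full unit in the last place, so each coordinate may be off by as much as 1e-07°.
Latitude error → 1e-07 × 110574 = 0.0110574 m along the meridian.
East–west component at 68.9°: 1e-07° × 110574 × cos 68.9° ≈ 1e-07 × 39806.3 ≈ 0.00398063 m.
The two errors are perpendicular, so the maximum displacement is √(0.0110574² + 0.00398063²) ≈ 0.0117521 m.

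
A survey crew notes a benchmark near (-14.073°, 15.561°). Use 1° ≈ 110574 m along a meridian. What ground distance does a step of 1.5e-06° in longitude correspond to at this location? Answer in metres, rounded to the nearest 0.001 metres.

0.161 metres

1.5e-06° of longitude at 14.073° is 1.5e-06 × 110574 × cos 14.073° ≈ 1.5e-06 × 107255 = 0.160883 m.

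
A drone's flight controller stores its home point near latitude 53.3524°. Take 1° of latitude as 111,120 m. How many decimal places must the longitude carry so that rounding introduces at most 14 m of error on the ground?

At 53.3524° one degree of longitude covers 111120 × cos 53.3524° ≈ 111120 × 0.5969 ≈ 66326.6 m.
Rounding to N decimal places gives at most 0.5 × 10⁻ᴺ degrees of error, i.e. 0.5 × 10⁻ᴺ × 66326.6 m.
Need 0.5 × 66326.6 × 10⁻ᴺ ≤ 14 → 10⁻ᴺ ≤ 4.222e-04, so N ≥ 3.37.
So 4 decimal places suffice (3.32 m); 3 would allow up to 33.2 m.

4 decimal places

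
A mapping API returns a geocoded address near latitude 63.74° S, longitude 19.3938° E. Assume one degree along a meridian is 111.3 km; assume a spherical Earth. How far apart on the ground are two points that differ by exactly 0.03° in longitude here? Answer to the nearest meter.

At 63.74° a degree of longitude is 111300 × cos 63.74° ≈ 49244.2 m, so 0.03° corresponds to 1477.32 m.

1477 meters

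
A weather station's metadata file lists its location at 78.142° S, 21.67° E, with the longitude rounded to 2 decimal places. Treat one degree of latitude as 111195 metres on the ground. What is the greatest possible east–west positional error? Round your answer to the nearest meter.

Rounding to 2 decimal places leaves the longitude within ±0.005° of the true value.
At latitude 78.142° a degree of longitude spans 111195 m × cos 78.142° = 111195 × 0.2055 ≈ 22849.1 m.
East–west error: 0.005° × 22849.1 m/° ≈ 114.246 m.

114 meters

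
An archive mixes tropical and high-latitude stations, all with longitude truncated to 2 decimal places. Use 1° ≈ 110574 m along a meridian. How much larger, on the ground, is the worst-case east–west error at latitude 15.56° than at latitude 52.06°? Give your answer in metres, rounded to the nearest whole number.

385 metres

Truncating at 2 decimal places can drop up to a full unit in the last place, so the longitude may be off by as much as 0.01°.
Error at 15.56° = 0.01° × 110574 × cos 15.56° ≈ 1105.7 × 0.9634 = 1065.2 m.
At 52.06°: 0.01° × 110574 × cos 52.06° = 0.01 × 110574 × 0.6148 ≈ 679.85 m.
Difference: 1065.2 − 679.85 = 385.37 m.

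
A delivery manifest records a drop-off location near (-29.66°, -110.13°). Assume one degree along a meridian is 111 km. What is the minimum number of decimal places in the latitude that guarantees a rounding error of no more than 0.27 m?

6

One degree of latitude covers 111000 m.
N decimal places → at most half a unit in the last place, 0.5 × 10⁻ᴺ° = 111000/2 × 10⁻ᴺ m.
Need 0.5 × 111000 × 10⁻ᴺ ≤ 0.27 → 10⁻ᴺ ≤ 4.865e-06, so N ≥ 5.31.
N = 5 would give 0.555 m (too coarse); N = 6 gives 0.0555 m ≤ 0.27 m.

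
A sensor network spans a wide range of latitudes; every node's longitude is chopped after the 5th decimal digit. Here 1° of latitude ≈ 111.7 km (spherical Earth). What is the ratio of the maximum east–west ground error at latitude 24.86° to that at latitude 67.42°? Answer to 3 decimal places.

Truncating at 5 decimal places can drop up to a full unit in the last place, so the longitude may be off by as much as 1e-05°.
At 24.86°: 1e-05° × 111700 × cos 24.86° = 1e-05 × 111700 × 0.9073 ≈ 1.0135 m.
Error at 67.42° = 1e-05° × 111700 × cos 67.42° ≈ 1.117 × 0.3840 = 0.4289 m.
Ratio: 1.0135 / 0.4289 = cos 24.86° / cos 67.42° ≈ 2.3630.

2.363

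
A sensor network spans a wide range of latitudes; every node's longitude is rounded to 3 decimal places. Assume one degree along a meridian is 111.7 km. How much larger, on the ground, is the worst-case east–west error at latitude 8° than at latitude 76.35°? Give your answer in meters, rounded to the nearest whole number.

42 meters

Rounding to 3 decimal places leaves the longitude within ±0.0005° of the true value.
At 8°: 0.0005° × 111700 × cos 8° = 0.0005 × 111700 × 0.9903 ≈ 55.306 m.
At 76.35°: 0.0005° × 111700 × cos 76.35° = 0.0005 × 111700 × 0.2360 ≈ 13.18 m.
So the lower-latitude error exceeds the higher by 55.306 − 13.18 = 42.126 m.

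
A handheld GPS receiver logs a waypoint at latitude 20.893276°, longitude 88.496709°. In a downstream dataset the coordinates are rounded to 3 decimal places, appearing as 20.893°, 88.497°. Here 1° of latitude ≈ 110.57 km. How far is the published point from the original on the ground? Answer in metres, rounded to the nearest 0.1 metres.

42.8 metres

The latitude changed by +0.000276° and the longitude by -0.000291°.
North–south shift: 0.000276 × 110570 = 30.5173 m.
E–W at 20.893°: -0.000291° × 110570 × cos 20.893° = -0.000291 × 110570 × 0.9342 ≈ -30.0602 m.
Combined displacement = (30.5173² + 30.0602²)^½ ≈ 42.836 m.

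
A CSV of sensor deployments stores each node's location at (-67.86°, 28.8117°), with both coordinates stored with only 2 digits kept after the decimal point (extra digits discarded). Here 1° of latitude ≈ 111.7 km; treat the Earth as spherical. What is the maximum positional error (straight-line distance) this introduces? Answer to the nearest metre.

Truncating at 2 decimal places can drop up to a full unit in the last place, so each coordinate may be off by as much as 0.01°.
N–S: 0.01° × 111700 m/° = 1117 m.
East–west component at 67.86°: 0.01° × 111700 × cos 67.86° ≈ 0.01 × 42096.5 ≈ 420.965 m.
Worst case both components are at the extreme and orthogonal: √(1117² + 420.965²) ≈ 1193.69 m.

1194 metres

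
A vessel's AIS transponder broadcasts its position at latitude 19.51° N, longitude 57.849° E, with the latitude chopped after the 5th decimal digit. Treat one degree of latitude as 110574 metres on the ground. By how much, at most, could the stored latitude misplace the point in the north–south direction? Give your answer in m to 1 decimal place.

Truncating at 5 decimal places can drop up to a full unit in the last place, so the latitude may be off by as much as 1e-05°.
North–south distance: 1e-05° × 110574 m/° = 1.10574 m.

1.1 m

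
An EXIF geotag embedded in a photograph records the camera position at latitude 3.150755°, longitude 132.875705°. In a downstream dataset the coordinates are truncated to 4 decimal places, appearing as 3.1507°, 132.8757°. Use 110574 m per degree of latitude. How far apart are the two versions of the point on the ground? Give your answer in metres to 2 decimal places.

6.11 metres

The latitude changed by +0.000055° and the longitude by +0.000005°.
North–south shift: 0.000055 × 110574 = 6.08157 m.
E–W at 3.1507°: 0.000005° × 110574 × cos 3.1507° = 0.000005 × 110574 × 0.9985 ≈ 0.552034 m.
Distance: √(6.08157² + 0.552034²) ≈ 6.10657 m.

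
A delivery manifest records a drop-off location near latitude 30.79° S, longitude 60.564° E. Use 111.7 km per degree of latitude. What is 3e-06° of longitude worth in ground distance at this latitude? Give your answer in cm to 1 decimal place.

28.8 cm

One degree of longitude here spans 111700 × cos 30.79° = 111700 × 0.8590 ≈ 95955.8 m; 3e-06° of that is 0.287867 m.
That is 0.287867 m = 28.787 cm.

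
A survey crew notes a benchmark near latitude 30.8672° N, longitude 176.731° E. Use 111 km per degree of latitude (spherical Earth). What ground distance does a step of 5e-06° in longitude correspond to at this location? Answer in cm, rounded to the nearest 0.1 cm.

One degree of longitude here spans 111000 × cos 30.8672° = 111000 × 0.8584 ≈ 95277.8 m; 5e-06° of that is 0.476389 m.
That is 0.476389 m = 47.639 cm.

47.6 cm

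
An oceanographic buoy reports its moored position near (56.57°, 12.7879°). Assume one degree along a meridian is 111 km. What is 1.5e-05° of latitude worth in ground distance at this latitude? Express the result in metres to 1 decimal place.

1.5e-05° × 111000 m/° = 1.665 m.

1.7 metres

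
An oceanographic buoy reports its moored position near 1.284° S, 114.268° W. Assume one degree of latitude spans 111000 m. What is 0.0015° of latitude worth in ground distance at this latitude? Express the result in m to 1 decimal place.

166.5 m

0.0015° × 111000 m/° = 166.5 m.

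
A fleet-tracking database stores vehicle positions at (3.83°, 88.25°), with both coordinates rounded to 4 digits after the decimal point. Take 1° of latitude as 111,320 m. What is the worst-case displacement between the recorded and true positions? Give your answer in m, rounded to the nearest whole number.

Rounding to 4 decimal places leaves each coordinate within ±5e-05° of the true value.
North–south component: 5e-05° × 111320 = 5.566 m.
E–W at 3.83°: 5e-05° × 111320 × cos 3.83° = 5e-05 × 111320 × 0.9978 ≈ 5.55357 m.
Combining orthogonally: (5.566² + 5.55357²)^½ ≈ 7.86273 m.

8 m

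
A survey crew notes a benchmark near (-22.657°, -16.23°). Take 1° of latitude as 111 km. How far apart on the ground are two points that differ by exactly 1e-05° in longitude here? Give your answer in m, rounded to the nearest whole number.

1 m

1e-05° of longitude at 22.657° is 1e-05 × 111000 × cos 22.657° ≈ 1e-05 × 102434 = 1.02434 m.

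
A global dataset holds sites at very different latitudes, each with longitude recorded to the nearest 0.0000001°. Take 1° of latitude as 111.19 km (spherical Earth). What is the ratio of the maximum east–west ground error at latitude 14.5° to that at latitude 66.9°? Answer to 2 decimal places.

2.47

Rounding to 7 decimal places leaves the longitude within ±5e-08° of the true value.
At 14.5°: 5e-08° × 111190 × cos 14.5° = 5e-08 × 111190 × 0.9681 ≈ 0.0053824 m.
At 66.9°: 5e-08° × 111190 × cos 66.9° = 5e-08 × 111190 × 0.3923 ≈ 0.0021812 m.
Ratio: 0.0053824 / 0.0021812 = cos 14.5° / cos 66.9° ≈ 2.4676.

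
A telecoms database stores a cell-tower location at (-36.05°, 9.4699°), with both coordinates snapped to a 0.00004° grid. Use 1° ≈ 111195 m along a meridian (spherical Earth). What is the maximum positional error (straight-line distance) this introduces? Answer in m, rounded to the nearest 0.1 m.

2.9 m

With a 0.00004° grid the true value lies within half a step, ±0.00004°/2 = ±2e-05°, of the stored one.
N–S: 2e-05° × 111195 m/° = 2.2239 m.
E–W at 36.05°: 2e-05° × 111195 × cos 36.05° = 2e-05 × 111195 × 0.8085 ≈ 1.79803 m.
Worst case both components are at the extreme and orthogonal: √(2.2239² + 1.79803²) ≈ 2.85983 m.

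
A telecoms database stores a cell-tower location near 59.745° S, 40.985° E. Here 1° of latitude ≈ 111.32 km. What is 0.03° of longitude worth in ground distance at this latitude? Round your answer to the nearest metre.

One degree of longitude here spans 111320 × cos 59.745° = 111320 × 0.5038 ≈ 56088.5 m; 0.03° of that is 1682.66 m.

1683 metres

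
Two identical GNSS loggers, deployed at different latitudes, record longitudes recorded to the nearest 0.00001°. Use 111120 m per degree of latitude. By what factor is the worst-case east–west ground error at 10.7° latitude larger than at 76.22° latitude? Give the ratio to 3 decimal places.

4.125

Rounding to 5 decimal places leaves the longitude within ±5e-06° of the true value.
Error at 10.7° = 5e-06° × 111120 × cos 10.7° ≈ 0.5556 × 0.9826 = 0.54594 m.
Error at 76.22° = 5e-06° × 111120 × cos 76.22° ≈ 0.5556 × 0.2382 = 0.13234 m.
Ratio: 0.54594 / 0.13234 = cos 10.7° / cos 76.22° ≈ 4.1253.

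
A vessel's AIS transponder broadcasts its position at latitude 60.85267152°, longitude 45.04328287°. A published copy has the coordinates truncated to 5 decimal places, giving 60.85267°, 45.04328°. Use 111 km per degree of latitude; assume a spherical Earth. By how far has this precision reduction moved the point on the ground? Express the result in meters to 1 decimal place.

0.2 meters

The latitude changed by +0.00000152° and the longitude by +0.00000287°.
N–S: 0.00000152° × 111000 m/° = 0.16872 m.
East–west at this latitude: 0.00000287° × 111000 × cos 60.8527° ≈ 0.00000287 × 54063.3 = 0.155162 m.
Hypotenuse of the two orthogonal shifts: √(0.16872² + 0.155162²) = 0.22922 m.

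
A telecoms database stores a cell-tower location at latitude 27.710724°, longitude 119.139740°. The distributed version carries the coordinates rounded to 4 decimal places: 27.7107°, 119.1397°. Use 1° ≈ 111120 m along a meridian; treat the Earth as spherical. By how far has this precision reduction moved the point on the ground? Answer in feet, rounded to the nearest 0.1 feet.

Δlat = 27.710724 − 27.7107 = +0.000024°; Δlon = 119.139740 − 119.1397 = +0.000040°.
North–south shift: 0.000024 × 111120 = 2.66688 m.
E–W at 27.7107°: 0.000040° × 111120 × cos 27.7107° = 0.000040 × 111120 × 0.8853 ≈ 3.93501 m.
Combined displacement = (2.66688² + 3.93501²)^½ ≈ 4.75358 m.
In feet: 4.75358 m ÷ 0.3048 ≈ 15.596 ft.

15.6 feet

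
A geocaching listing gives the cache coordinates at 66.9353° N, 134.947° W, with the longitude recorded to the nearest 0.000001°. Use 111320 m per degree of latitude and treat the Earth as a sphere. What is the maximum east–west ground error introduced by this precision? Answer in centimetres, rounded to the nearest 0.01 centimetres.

2.18 centimetres

Rounding to 6 decimal places leaves the longitude within ±5e-07° of the true value.
At latitude 66.9353° a degree of longitude spans 111320 m × cos 66.9353° = 111320 × 0.3918 ≈ 43611.9 m.
Maximum E–W displacement: 5e-07 × 43611.9 = 0.0218059 m.
That is 0.0218059 m = 2.1806 cm.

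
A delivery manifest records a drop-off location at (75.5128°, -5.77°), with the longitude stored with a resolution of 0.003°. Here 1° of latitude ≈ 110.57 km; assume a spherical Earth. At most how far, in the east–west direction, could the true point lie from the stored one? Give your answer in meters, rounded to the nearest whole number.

41 meters

With a 0.003° grid the true value lies within half a step, ±0.003°/2 = ±0.0015°, of the stored one.
At latitude 75.5128° a degree of longitude spans 110570 m × cos 75.5128° = 110570 × 0.2502 ≈ 27660.6 m.
East–west error: 0.0015° × 27660.6 m/° ≈ 41.4909 m.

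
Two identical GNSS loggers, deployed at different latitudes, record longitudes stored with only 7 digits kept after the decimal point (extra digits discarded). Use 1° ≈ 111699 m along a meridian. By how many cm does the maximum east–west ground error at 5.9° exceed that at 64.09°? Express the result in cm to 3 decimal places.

Truncating at 7 decimal places can drop up to a full unit in the last place, so the longitude may be off by as much as 1e-07°.
At 5.9°: 1e-07° × 111699 × cos 5.9° = 1e-07 × 111699 × 0.9947 ≈ 0.011111 m.
At 64.09°: 1e-07° × 111699 × cos 64.09° = 1e-07 × 111699 × 0.4370 ≈ 0.0048808 m.
So the lower-latitude error exceeds the higher by 0.011111 − 0.0048808 = 0.0062299 m.
That is 0.00622995 m = 0.62299 cm.

0.623 cm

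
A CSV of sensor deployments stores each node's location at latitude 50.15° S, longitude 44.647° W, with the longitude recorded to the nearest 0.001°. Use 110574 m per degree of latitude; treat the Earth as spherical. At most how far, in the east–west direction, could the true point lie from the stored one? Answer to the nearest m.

35 m

Rounding to 3 decimal places leaves the longitude within ±0.0005° of the true value.
At latitude 50.15° a degree of longitude spans 110574 m × cos 50.15° = 110574 × 0.6408 ≈ 70853.6 m.
East–west error: 0.0005° × 70853.6 m/° ≈ 35.4268 m.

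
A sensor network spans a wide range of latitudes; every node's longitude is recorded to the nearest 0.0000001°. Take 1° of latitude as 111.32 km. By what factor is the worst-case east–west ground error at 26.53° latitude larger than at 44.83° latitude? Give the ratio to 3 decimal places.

Rounding to 7 decimal places leaves the longitude within ±5e-08° of the true value.
Error at 26.53° = 5e-08° × 111320 × cos 26.53° ≈ 0.005566 × 0.8947 = 0.0049799 m.
Error at 44.83° = 5e-08° × 111320 × cos 44.83° ≈ 0.005566 × 0.7092 = 0.0039474 m.
The ratio reduces to cos 26.53° / cos 44.83° = 0.8947/0.7092 ≈ 1.2616.

1.262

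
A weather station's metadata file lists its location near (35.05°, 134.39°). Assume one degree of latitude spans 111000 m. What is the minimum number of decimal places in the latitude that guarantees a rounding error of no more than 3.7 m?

One degree of latitude covers 111000 m.
N decimal places → at most half a unit in the last place, 0.5 × 10⁻ᴺ° = 111000/2 × 10⁻ᴺ m.
Need 0.5 × 111000 × 10⁻ᴺ ≤ 3.7 → 10⁻ᴺ ≤ 6.667e-05, so N ≥ 4.18.
So 5 decimal places suffice (0.555 m); 4 would allow up to 5.55 m.

5 decimal places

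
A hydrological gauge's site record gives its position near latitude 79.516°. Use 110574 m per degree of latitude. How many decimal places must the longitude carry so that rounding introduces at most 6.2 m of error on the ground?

4 decimal places

At 79.516° one degree of longitude covers 110574 × cos 79.516° ≈ 110574 × 0.1820 ≈ 20120.1 m.
With N decimal places the half-ulp bound is 0.5·10⁻ᴺ°, or 0.5·10⁻ᴺ × 20120.1 m on the ground.
Setting 10060.1 × 10⁻ᴺ ≤ 6.2 gives 10ᴺ ≥ 1623, i.e. N ≥ 3.21.
N = 3 would give 10.1 m (too coarse); N = 4 gives 1.01 m ≤ 6.2 m.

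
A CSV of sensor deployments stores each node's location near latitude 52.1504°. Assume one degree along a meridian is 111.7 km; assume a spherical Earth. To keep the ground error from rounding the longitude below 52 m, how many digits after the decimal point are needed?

3

At 52.1504° one degree of longitude covers 111700 × cos 52.1504° ≈ 111700 × 0.6136 ≈ 68538.1 m.
N decimal places → at most half a unit in the last place, 0.5 × 10⁻ᴺ° = 68538.1/2 × 10⁻ᴺ m.
Setting 34269 × 10⁻ᴺ ≤ 52 gives 10ᴺ ≥ 659, i.e. N ≥ 2.82.
At 2 places the error can reach 343 m, but 3 places keeps it to 34.3 m.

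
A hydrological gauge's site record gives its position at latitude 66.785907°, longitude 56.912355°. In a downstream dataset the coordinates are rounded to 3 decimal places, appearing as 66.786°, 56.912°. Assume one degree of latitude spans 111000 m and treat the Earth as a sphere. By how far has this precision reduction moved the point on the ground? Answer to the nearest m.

Δlat = 66.785907 − 66.786 = -0.000093°; Δlon = 56.912355 − 56.912 = +0.000355°.
N–S: -0.000093° × 111000 m/° = -10.323 m.
East–west at this latitude: 0.000355° × 111000 × cos 66.786° ≈ 0.000355 × 43752.5 = 15.5321 m.
Distance: √(10.323² + 15.5321²) ≈ 18.6497 m.

19 m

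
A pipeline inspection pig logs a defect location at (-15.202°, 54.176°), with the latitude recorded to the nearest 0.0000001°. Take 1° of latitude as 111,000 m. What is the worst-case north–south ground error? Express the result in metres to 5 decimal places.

0.00555 metres

Rounding to 7 decimal places leaves the latitude within ±5e-08° of the true value.
Along the meridian that is 5e-08° × 111000 m/° = 0.00555 m.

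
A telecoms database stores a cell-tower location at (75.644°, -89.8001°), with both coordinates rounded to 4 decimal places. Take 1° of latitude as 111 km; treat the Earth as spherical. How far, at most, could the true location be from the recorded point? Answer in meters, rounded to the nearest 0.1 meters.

Rounding to 4 decimal places leaves each coordinate within ±5e-05° of the true value.
Latitude error → 5e-05 × 111000 = 5.55 m along the meridian.
Longitude error → 5e-05 × 111000 × cos 75.644° = 5e-05 × 111000 × 0.2479 ≈ 1.3761 m.
Combining orthogonally: (5.55² + 1.3761²)^½ ≈ 5.71805 m.

5.7 meters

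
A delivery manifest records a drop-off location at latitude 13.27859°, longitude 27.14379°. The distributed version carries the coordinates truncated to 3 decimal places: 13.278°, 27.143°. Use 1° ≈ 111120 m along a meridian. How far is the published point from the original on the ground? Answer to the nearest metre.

Δlat = 13.27859 − 13.278 = +0.00059°; Δlon = 27.14379 − 27.143 = +0.00079°.
N–S: 0.00059° × 111120 m/° = 65.5608 m.
E–W at 13.278°: 0.00079° × 111120 × cos 13.278° = 0.00079 × 111120 × 0.9733 ≈ 85.4381 m.
Combined displacement = (65.5608² + 85.4381²)^½ ≈ 107.693 m.

108 metres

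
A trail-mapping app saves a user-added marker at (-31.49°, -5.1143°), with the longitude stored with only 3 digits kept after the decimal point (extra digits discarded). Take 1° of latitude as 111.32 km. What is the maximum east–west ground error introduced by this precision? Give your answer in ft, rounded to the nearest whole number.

311 ft

Truncating at 3 decimal places can drop up to a full unit in the last place, so the longitude may be off by as much as 0.001°.
One degree of longitude at 31.49° is 111320 × cos 31.49° ≈ 111320 × 0.8527 = 94926.1 m.
So at most 0.001° × 94926.1 ≈ 94.9261 m east–west.
In feet: 94.9261 m ÷ 0.3048 ≈ 311.44 ft.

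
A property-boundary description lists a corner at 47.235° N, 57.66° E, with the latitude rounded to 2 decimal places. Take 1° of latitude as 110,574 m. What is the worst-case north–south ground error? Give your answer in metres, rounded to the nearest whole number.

553 metres

Rounding to 2 decimal places leaves the latitude within ±0.005° of the true value.
Along the meridian that is 0.005° × 110574 m/° = 552.87 m.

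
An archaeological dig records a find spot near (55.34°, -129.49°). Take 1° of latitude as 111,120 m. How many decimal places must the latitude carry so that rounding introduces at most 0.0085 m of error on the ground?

One degree of latitude covers 111120 m.
Rounding to N decimal places gives at most 0.5 × 10⁻ᴺ degrees of error, i.e. 0.5 × 10⁻ᴺ × 111120 m.
Need 0.5 × 111120 × 10⁻ᴺ ≤ 0.0085 → 10⁻ᴺ ≤ 1.530e-07, so N ≥ 6.82.
At 6 places the error can reach 0.0556 m, but 7 places keeps it to 0.00556 m.

7 decimal places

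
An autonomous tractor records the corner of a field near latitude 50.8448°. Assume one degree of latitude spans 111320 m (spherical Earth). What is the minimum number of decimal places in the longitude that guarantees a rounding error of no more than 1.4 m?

At 50.8448° one degree of longitude covers 111320 × cos 50.8448° ≈ 111320 × 0.6314 ≈ 70290 m.
N decimal places → at most half a unit in the last place, 0.5 × 10⁻ᴺ° = 70290/2 × 10⁻ᴺ m.
Need 0.5 × 70290 × 10⁻ᴺ ≤ 1.4 → 10⁻ᴺ ≤ 3.983e-05, so N ≥ 4.40.
N = 4 would give 3.51 m (too coarse); N = 5 gives 0.351 m ≤ 1.4 m.

5 decimal places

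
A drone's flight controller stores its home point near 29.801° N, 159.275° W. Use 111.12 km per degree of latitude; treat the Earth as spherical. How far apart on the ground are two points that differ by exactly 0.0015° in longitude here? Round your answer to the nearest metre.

145 metres

At 29.801° a degree of longitude is 111120 × cos 29.801° ≈ 96425.1 m, so 0.0015° corresponds to 144.638 m.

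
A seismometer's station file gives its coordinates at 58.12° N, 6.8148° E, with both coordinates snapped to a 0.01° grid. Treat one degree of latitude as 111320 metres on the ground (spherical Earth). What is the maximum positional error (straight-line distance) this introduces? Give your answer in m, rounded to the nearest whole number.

629 m

With a 0.01° grid the true value lies within half a step, ±0.01°/2 = ±0.005°, of the stored one.
N–S: 0.005° × 111320 m/° = 556.6 m.
E–W at 58.12°: 0.005° × 111320 × cos 58.12° = 0.005 × 111320 × 0.5281 ≈ 293.964 m.
Combining orthogonally: (556.6² + 293.964²)^½ ≈ 629.459 m.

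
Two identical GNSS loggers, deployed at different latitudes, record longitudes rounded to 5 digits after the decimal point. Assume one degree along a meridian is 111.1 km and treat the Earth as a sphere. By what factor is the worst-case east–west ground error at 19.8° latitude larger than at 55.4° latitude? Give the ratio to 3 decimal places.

Rounding to 5 decimal places leaves the longitude within ±5e-06° of the true value.
Error at 19.8° = 5e-06° × 111100 × cos 19.8° ≈ 0.5555 × 0.9409 = 0.52266 m.
At 55.4°: 5e-06° × 111100 × cos 55.4° = 5e-06 × 111100 × 0.5678 ≈ 0.31544 m.
Ratio: 0.52266 / 0.31544 = cos 19.8° / cos 55.4° ≈ 1.6569.

1.657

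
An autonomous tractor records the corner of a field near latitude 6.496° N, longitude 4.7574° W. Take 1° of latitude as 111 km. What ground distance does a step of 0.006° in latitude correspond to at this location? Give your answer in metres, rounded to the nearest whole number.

0.006° × 111000 m/° = 666 m.

666 metres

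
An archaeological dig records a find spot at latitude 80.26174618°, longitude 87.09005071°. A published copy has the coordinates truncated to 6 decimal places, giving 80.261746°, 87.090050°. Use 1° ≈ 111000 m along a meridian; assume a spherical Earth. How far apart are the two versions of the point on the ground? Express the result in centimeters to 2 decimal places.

Δlat = 80.26174618 − 80.261746 = +0.00000018°; Δlon = 87.09005071 − 87.090050 = +0.00000071°.
N–S: 0.00000018° × 111000 m/° = 0.01998 m.
E–W at 80.2617°: 0.00000071° × 111000 × cos 80.2617° = 0.00000071 × 111000 × 0.1691 ≈ 0.0133305 m.
Combined displacement = (0.01998² + 0.0133305²)^½ ≈ 0.0240188 m.
That is 0.0240188 m = 2.4019 cm.

2.40 centimeters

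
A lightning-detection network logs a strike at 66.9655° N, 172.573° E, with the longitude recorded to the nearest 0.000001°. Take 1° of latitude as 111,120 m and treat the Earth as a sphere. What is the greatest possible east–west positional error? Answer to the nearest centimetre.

2 centimetres

Rounding to 6 decimal places leaves the longitude within ±5e-07° of the true value.
At latitude 66.9655° a degree of longitude spans 111120 m × cos 66.9655° = 111120 × 0.3913 ≈ 43479.6 m.
Maximum E–W displacement: 5e-07 × 43479.6 = 0.0217398 m.
That is 0.0217398 m = 2.174 cm.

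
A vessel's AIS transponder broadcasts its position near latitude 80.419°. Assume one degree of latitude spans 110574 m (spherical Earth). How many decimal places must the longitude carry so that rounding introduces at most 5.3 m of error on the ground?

4

At 80.419° one degree of longitude covers 110574 × cos 80.419° ≈ 110574 × 0.1664 ≈ 18404.1 m.
Rounding to N decimal places gives at most 0.5 × 10⁻ᴺ degrees of error, i.e. 0.5 × 10⁻ᴺ × 18404.1 m.
Need 0.5 × 18404.1 × 10⁻ᴺ ≤ 5.3 → 10⁻ᴺ ≤ 5.760e-04, so N ≥ 3.24.
N = 3 would give 9.2 m (too coarse); N = 4 gives 0.92 m ≤ 5.3 m.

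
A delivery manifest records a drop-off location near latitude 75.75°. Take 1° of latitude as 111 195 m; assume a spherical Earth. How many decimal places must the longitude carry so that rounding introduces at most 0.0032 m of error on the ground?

At 75.75° one degree of longitude covers 111195 × cos 75.75° ≈ 111195 × 0.2462 ≈ 27371 m.
Rounding to N decimal places gives at most 0.5 × 10⁻ᴺ degrees of error, i.e. 0.5 × 10⁻ᴺ × 27371 m.
Setting 13685.5 × 10⁻ᴺ ≤ 0.0032 gives 10ᴺ ≥ 4.277e+06, i.e. N ≥ 6.63.
N = 6 would give 0.0137 m (too coarse); N = 7 gives 0.00137 m ≤ 0.0032 m.

7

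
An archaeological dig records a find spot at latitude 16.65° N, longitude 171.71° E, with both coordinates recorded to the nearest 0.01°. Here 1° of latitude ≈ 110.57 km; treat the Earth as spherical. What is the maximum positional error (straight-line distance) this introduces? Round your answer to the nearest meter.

Rounding to 2 decimal places leaves each coordinate within ±0.005° of the true value.
N–S: 0.005° × 110570 m/° = 552.85 m.
East–west component at 16.65°: 0.005° × 110570 × cos 16.65° ≈ 0.005 × 105934 ≈ 529.671 m.
Worst case both components are at the extreme and orthogonal: √(552.85² + 529.671²) ≈ 765.633 m.

766 meters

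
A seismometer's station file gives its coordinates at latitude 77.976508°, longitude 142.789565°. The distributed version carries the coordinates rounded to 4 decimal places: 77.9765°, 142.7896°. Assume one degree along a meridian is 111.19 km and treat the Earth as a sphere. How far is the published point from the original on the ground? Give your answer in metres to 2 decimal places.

1.20 metres

Δlat = 77.976508 − 77.9765 = +0.000008°; Δlon = 142.789565 − 142.7896 = -0.000035°.
North–south shift: 0.000008 × 111190 = 0.88952 m.
E–W at 77.9765°: -0.000035° × 111190 × cos 77.9765° = -0.000035 × 111190 × 0.2083 ≈ -0.810681 m.
Hypotenuse of the two orthogonal shifts: √(0.88952² + 0.810681²) = 1.20352 m.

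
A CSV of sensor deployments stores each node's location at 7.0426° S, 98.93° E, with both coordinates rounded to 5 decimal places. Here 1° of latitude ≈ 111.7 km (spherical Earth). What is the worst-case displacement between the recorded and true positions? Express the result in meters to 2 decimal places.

0.79 meters

Rounding to 5 decimal places leaves each coordinate within ±5e-06° of the true value.
Latitude error → 5e-06 × 111700 = 0.5585 m along the meridian.
East–west component at 7.0426°: 5e-06° × 111700 × cos 7.0426° ≈ 5e-06 × 110857 ≈ 0.554286 m.
The two errors are perpendicular, so the maximum displacement is √(0.5585² + 0.554286²) ≈ 0.786864 m.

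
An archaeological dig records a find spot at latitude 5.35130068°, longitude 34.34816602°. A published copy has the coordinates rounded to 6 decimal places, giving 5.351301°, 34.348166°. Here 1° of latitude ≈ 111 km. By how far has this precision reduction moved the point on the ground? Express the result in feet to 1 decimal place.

Δlat = 5.35130068 − 5.351301 = -0.00000032°; Δlon = 34.34816602 − 34.348166 = +0.00000002°.
North–south shift: -0.00000032 × 111000 = -0.03552 m.
East–west at this latitude: 0.00000002° × 111000 × cos 5.3513° ≈ 0.00000002 × 110516 = 0.00221032 m.
Combined displacement = (0.03552² + 0.00221032²)^½ ≈ 0.0355887 m.
In feet: 0.0355887 m ÷ 0.3048 ≈ 0.11676 ft.

0.1 feet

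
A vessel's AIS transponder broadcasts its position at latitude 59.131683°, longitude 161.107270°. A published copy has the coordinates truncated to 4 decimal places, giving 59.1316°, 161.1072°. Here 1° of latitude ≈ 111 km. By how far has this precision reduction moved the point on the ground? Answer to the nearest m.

10 m

The latitude changed by +0.000083° and the longitude by +0.000070°.
North–south shift: 0.000083 × 111000 = 9.213 m.
East–west at this latitude: 0.000070° × 111000 × cos 59.1316° ≈ 0.000070 × 56950.5 = 3.98654 m.
Hypotenuse of the two orthogonal shifts: √(9.213² + 3.98654²) = 10.0385 m.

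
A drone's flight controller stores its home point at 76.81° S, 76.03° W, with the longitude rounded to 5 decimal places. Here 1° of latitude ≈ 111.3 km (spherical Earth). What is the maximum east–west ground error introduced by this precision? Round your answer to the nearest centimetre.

13 centimetres

Rounding to 5 decimal places leaves the longitude within ±5e-06° of the true value.
One degree of longitude at 76.81° is 111300 × cos 76.81° ≈ 111300 × 0.2282 = 25396.5 m.
So at most 5e-06° × 25396.5 ≈ 0.126983 m east–west.
That is 0.126983 m = 12.698 cm.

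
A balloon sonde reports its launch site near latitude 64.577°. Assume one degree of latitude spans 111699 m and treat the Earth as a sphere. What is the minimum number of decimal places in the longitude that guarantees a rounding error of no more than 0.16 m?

6

At 64.577° one degree of longitude covers 111699 × cos 64.577° ≈ 111699 × 0.4293 ≈ 47952.1 m.
With N decimal places the half-ulp bound is 0.5·10⁻ᴺ°, or 0.5·10⁻ᴺ × 47952.1 m on the ground.
Setting 23976.1 × 10⁻ᴺ ≤ 0.16 gives 10ᴺ ≥ 1.499e+05, i.e. N ≥ 5.18.
N = 5 would give 0.24 m (too coarse); N = 6 gives 0.024 m ≤ 0.16 m.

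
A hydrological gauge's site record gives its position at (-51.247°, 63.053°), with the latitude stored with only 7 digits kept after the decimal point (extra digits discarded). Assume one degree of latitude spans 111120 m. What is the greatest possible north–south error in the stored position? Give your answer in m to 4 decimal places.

Truncating at 7 decimal places can drop up to a full unit in the last place, so the latitude may be off by as much as 1e-07°.
North–south distance: 1e-07° × 111120 m/° = 0.011112 m.

0.0111 m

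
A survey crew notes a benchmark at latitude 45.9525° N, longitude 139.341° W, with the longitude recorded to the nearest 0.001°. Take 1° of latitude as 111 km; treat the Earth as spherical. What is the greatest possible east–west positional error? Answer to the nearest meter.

39 meters

Rounding to 3 decimal places leaves the longitude within ±0.0005° of the true value.
At latitude 45.9525° a degree of longitude spans 111000 m × cos 45.9525° = 111000 × 0.6953 ≈ 77173.2 m.
East–west error: 0.0005° × 77173.2 m/° ≈ 38.5866 m.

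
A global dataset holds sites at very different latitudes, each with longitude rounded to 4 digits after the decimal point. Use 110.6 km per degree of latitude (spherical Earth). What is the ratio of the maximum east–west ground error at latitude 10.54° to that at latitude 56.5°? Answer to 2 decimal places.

Rounding to 4 decimal places leaves the longitude within ±5e-05° of the true value.
Error at 10.54° = 5e-05° × 110600 × cos 10.54° ≈ 5.53 × 0.9831 = 5.4367 m.
Error at 56.5° = 5e-05° × 110600 × cos 56.5° ≈ 5.53 × 0.5519 = 3.0522 m.
The ratio reduces to cos 10.54° / cos 56.5° = 0.9831/0.5519 ≈ 1.7812.

1.78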